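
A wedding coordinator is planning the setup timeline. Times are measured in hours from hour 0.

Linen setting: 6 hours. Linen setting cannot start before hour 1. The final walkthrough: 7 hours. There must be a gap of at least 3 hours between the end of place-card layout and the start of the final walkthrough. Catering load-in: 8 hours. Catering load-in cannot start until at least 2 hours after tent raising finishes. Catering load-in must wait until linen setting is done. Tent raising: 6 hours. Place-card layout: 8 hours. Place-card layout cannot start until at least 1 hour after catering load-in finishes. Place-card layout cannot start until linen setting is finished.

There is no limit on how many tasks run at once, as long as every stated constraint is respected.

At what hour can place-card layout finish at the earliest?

25

Linen setting waits on its own release at hour 1, so it starts at hour 1 and finishes at 1 + 6 = hour 7.
Nothing blocks tent raising, so it runs from hour 0 to hour 6.
Catering load-in needs all of tent raising (finishes hour 6, plus 2-hour gap → hour 8); linen setting (finishes hour 7). That puts its earliest start at hour 8; it finishes at 8 + 8 = hour 16.
Place-card layout has to wait for catering load-in (finishes hour 16, plus 1-hour gap → hour 17); linen setting (finishes hour 7). The latest of these is hour 17, so place-card layout runs hour 17 to 17 + 8 = hour 25.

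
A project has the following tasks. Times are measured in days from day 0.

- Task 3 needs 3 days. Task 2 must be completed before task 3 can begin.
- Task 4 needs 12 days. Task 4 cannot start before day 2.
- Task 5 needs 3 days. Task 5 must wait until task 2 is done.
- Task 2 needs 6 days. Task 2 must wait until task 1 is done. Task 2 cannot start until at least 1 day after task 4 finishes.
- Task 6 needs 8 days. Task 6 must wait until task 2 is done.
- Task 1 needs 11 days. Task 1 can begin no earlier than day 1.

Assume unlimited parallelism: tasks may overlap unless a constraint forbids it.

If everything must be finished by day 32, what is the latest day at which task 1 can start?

7

Task 3 has no dependents, so it just needs to finish by day 32. Starting by 32 − 3 = day 29 achieves that.
To finish by day 32, task 5 (duration 3) must start no later than day 29.
To finish by day 32, task 6 (duration 8) must start no later than day 24.
Task 2 must finish in time for task 3 (must start by day 29); task 5 (must start by day 29); task 6 (must start by day 24). The tightest is day 24, so task 2 must start by 24 − 6 = day 18.
Since task 2 (must start by day 18) depends on it, task 1 must finish by day 18. Backing off its 11-day duration gives a latest start of day 7.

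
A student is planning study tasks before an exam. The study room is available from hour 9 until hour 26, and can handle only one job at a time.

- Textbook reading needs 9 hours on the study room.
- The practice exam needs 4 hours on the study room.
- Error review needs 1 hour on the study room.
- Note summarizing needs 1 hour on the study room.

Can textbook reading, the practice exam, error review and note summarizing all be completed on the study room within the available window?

The study room window is 26 − 9 = 17 hours.
Running back to back, the jobs need 9 + 4 + 1 + 1 = 15 hours on the study room.
Since 15 ≤ 17, they fit within the window.

Yes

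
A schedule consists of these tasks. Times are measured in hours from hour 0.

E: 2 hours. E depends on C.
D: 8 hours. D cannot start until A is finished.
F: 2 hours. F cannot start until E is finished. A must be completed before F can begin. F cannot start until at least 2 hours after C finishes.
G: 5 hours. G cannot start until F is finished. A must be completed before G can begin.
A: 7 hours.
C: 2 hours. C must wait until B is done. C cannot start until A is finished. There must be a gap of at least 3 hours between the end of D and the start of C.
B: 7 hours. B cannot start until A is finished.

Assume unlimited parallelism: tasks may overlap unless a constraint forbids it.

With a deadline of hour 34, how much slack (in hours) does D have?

Nothing blocks A, so it runs from hour 0 to hour 7.
D cannot begin until A (finishes hour 7). It runs from hour 7 to 7 + 8 = hour 15.

Working backward from the deadline:
G must finish by hour 34; it takes 5 hours, so it must start by 34 − 5 = hour 29.
F must finish before G (must start by hour 29). With a 2-hour duration, F must start by 29 − 2 = hour 27.
E has to be done before F (must start by hour 27). That means finishing by hour 27, i.e. starting by 27 − 2 = hour 25.
C feeds E (must start by hour 25); F (must start by hour 27, minus 2-hour gap → hour 25). Taking the minimum, C must finish by hour 25 and start by 25 − 2 = hour 23.
Since C (must start by hour 23, minus 3-hour gap → hour 20) depends on it, D must finish by hour 20. Backing off its 8-hour duration gives a latest start of hour 12.
So D can start as early as hour 7 and as late as hour 12, giving 12 − 7 = 5 hours of slack.

5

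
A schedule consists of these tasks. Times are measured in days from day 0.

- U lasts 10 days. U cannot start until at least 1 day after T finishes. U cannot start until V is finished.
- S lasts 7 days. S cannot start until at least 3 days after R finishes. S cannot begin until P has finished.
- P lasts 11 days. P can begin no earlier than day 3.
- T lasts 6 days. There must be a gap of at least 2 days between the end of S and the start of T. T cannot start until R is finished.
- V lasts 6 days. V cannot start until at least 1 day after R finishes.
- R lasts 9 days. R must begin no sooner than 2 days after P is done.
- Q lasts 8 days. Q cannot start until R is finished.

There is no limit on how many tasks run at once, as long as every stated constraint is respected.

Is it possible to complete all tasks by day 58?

Yes

P cannot begin until its own release at day 3. It runs from day 3 to 3 + 11 = day 14.
R waits on P (finishes day 14, plus 2-day gap → day 16), so it starts at day 16 and finishes at 16 + 9 = day 25.
V cannot begin until R (finishes day 25, plus 1-day gap → day 26). It runs from day 26 to 26 + 6 = day 32.
S cannot start until R (finishes day 25, plus 3-day gap → day 28); P (finishes day 14). The controlling bound is day 28, so S finishes at 28 + 7 = day 35.
For T: S (finishes day 35, plus 2-day gap → day 37); R (finishes day 25). Taking the maximum gives a start of day 37, and it finishes at 37 + 6 = day 43.
U cannot start until T (finishes day 43, plus 1-day gap → day 44); V (finishes day 32). The controlling bound is day 44, so U finishes at 44 + 10 = day 54.
Q cannot begin until R (finishes day 25). It runs from day 25 to 25 + 8 = day 33.
Every task is finished by day 54, which is no later than the deadline of 58, so the schedule is feasible.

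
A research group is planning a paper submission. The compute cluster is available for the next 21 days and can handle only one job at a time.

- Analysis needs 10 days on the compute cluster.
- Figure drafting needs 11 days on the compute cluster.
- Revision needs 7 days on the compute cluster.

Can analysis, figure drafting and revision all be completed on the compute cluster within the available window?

No

Running back to back, the jobs need 10 + 11 + 7 = 28 days on the compute cluster.
Since 28 > 21, they cannot all fit.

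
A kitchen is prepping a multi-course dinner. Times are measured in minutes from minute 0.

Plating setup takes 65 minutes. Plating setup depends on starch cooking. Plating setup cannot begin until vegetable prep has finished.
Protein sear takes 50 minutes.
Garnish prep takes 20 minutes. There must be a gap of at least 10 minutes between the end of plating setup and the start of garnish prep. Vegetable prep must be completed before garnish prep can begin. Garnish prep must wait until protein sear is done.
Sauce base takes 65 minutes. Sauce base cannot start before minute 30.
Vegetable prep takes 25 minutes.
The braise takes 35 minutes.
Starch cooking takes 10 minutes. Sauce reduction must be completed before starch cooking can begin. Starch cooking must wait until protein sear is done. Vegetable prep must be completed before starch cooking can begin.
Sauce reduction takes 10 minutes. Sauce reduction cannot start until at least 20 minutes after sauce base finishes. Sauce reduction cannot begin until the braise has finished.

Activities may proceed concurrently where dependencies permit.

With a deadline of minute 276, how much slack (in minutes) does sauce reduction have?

46

The braise can start immediately at minute 0; it finishes at minute 35.
Sauce base waits on its own release at minute 30, so it starts at minute 30 and finishes at 30 + 65 = minute 95.
Sauce reduction has to wait for sauce base (finishes minute 95, plus 20-minute gap → minute 115); the braise (finishes minute 35). The latest of these is minute 115, so sauce reduction runs minute 115 to 115 + 10 = minute 125.

Working backward from the deadline:
To finish by minute 276, garnish prep (duration 20) must start no later than minute 256.
Plating setup has to be done before garnish prep (must start by minute 256, minus 10-minute gap → minute 246). That means finishing by minute 246, i.e. starting by 246 − 65 = minute 181.
Since plating setup (must start by minute 181) depends on it, starch cooking must finish by minute 181. Backing off its 10-minute duration gives a latest start of minute 171.
Sauce reduction has to be done before starch cooking (must start by minute 171). That means finishing by minute 171, i.e. starting by 171 − 10 = minute 161.
So sauce reduction can start as early as minute 115 and as late as minute 161, giving 161 − 115 = 46 minutes of slack.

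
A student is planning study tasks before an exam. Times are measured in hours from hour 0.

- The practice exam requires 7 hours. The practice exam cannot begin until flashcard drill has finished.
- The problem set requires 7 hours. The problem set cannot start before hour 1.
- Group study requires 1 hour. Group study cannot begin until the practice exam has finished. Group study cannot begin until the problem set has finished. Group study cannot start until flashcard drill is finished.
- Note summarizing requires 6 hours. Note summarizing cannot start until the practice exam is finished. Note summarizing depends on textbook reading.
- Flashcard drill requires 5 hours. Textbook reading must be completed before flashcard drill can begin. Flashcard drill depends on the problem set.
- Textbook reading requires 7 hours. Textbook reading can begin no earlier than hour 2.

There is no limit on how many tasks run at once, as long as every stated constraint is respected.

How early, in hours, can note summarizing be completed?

27

After its own release at hour 1, the problem set can start at hour 1 and finishes at hour 8.
Textbook reading waits on its own release at hour 2, so it starts at hour 2 and finishes at 2 + 7 = hour 9.
Flashcard drill needs all of textbook reading (finishes hour 9); the problem set (finishes hour 8). That puts its earliest start at hour 9; it finishes at 9 + 5 = hour 14.
The practice exam waits on flashcard drill (finishes hour 14), so it starts at hour 14 and finishes at 14 + 7 = hour 21.
Note summarizing has to wait for the practice exam (finishes hour 21); textbook reading (finishes hour 9). The latest of these is hour 21, so note summarizing runs hour 21 to 21 + 6 = hour 27.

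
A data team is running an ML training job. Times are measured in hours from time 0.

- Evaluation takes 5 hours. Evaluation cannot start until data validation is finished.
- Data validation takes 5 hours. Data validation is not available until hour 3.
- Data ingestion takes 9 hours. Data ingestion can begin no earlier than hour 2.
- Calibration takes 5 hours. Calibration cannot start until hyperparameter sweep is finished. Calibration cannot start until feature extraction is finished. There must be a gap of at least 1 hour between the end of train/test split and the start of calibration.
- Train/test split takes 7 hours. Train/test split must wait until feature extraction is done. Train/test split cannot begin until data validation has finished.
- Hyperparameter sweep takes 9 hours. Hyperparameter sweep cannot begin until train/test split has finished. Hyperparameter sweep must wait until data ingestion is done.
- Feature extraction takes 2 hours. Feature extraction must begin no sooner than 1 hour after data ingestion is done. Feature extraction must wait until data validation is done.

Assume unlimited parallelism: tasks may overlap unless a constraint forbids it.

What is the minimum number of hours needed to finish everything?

35

After its own release at hour 3, data validation can start at hour 3 and finishes at hour 8.
After data validation (finishes hour 8), evaluation can start at hour 8 and finishes at hour 13.
Data ingestion waits on its own release at hour 2, so it starts at hour 2 and finishes at 2 + 9 = hour 11.
Feature extraction needs all of data ingestion (finishes hour 11, plus 1-hour gap → hour 12); data validation (finishes hour 8). That puts its earliest start at hour 12; it finishes at 12 + 2 = hour 14.
For train/test split: feature extraction (finishes hour 14); data validation (finishes hour 8). Taking the maximum gives a start of hour 14, and it finishes at 14 + 7 = hour 21.
For hyperparameter sweep: train/test split (finishes hour 21); data ingestion (finishes hour 11). Taking the maximum gives a start of hour 21, and it finishes at 21 + 9 = hour 30.
Calibration needs all of hyperparameter sweep (finishes hour 30); feature extraction (finishes hour 14); train/test split (finishes hour 21, plus 1-hour gap → hour 22). That puts its earliest start at hour 30; it finishes at 30 + 5 = hour 35.
All tasks are finished once the last one completes. Finish times: Data ingestion at 11, Data validation at 8, Feature extraction at 14, Train/test split at 21, Hyperparameter sweep at 30, Evaluation at 13, Calibration at 35. The latest is hour 35.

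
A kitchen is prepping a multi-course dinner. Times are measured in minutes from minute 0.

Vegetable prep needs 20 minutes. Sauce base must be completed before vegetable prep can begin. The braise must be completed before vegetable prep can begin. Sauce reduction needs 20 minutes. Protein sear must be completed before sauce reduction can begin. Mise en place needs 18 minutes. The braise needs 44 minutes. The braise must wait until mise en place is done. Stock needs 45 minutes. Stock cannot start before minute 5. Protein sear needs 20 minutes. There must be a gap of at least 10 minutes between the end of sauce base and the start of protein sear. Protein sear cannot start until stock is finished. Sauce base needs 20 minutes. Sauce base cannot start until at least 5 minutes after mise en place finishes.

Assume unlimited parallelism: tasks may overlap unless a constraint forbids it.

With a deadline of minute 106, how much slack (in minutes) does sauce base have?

13

Mise en place has no prerequisites, so it starts at minute 0 and finishes at minute 18.
Sauce base cannot begin until mise en place (finishes minute 18, plus 5-minute gap → minute 23). It runs from minute 23 to 23 + 20 = minute 43.

Working backward from the deadline:
Nothing follows sauce reduction; the deadline of minute 106 is its only limit. It must start by 106 − 20 = minute 86.
Protein sear feeds into sauce reduction (must start by minute 86); so protein sear must finish by minute 86 and therefore start by minute 66.
To finish by minute 106, vegetable prep (duration 20) must start no later than minute 86.
Sauce base feeds protein sear (must start by minute 66, minus 10-minute gap → minute 56); vegetable prep (must start by minute 86). Taking the minimum, sauce base must finish by minute 56 and start by 56 − 20 = minute 36.
So sauce base can start as early as minute 23 and as late as minute 36, giving 36 − 23 = 13 minutes of slack.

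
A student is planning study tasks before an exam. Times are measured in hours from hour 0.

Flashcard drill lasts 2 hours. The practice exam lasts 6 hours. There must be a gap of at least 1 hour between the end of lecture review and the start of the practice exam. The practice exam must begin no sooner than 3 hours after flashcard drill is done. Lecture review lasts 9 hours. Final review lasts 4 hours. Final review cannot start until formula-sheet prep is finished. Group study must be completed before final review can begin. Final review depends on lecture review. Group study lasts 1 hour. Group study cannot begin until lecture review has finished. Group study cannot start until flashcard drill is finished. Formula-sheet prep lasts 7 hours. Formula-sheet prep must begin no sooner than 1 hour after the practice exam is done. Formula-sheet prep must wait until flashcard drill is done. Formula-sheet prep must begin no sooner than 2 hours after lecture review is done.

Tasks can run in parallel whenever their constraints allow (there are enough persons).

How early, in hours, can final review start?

Flashcard drill can start immediately at hour 0; it finishes at hour 2.
Nothing blocks lecture review, so it runs from hour 0 to hour 9.
Group study has to wait for lecture review (finishes hour 9); flashcard drill (finishes hour 2). The latest of these is hour 9, so group study runs hour 9 to 9 + 1 = hour 10.
The practice exam has to wait for lecture review (finishes hour 9, plus 1-hour gap → hour 10); flashcard drill (finishes hour 2, plus 3-hour gap → hour 5). The latest of these is hour 10, so the practice exam runs hour 10 to 10 + 6 = hour 16.
Formula-sheet prep cannot start until the practice exam (finishes hour 16, plus 1-hour gap → hour 17); flashcard drill (finishes hour 2); lecture review (finishes hour 9, plus 2-hour gap → hour 11). The controlling bound is hour 17, so formula-sheet prep finishes at 17 + 7 = hour 24.
Final review waits on formula-sheet prep (finishes hour 24); group study (finishes hour 10); lecture review (finishes hour 9). The latest of these is hour 24, which is the earliest final review can start.

24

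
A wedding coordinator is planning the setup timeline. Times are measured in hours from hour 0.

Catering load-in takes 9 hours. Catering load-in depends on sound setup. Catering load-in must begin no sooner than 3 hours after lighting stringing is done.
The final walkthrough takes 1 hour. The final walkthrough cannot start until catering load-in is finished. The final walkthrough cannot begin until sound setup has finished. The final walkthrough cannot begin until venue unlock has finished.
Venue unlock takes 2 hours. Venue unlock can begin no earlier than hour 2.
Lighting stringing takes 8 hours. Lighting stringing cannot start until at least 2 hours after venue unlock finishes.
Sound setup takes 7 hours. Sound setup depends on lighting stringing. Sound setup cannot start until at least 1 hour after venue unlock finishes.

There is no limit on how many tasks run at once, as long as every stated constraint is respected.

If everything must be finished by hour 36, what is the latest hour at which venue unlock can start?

Nothing follows the final walkthrough; the deadline of hour 36 is its only limit. It must start by 36 − 1 = hour 35.
Catering load-in feeds into the final walkthrough (must start by hour 35); so catering load-in must finish by hour 35 and therefore start by hour 26.
For sound setup: catering load-in (must start by hour 26); the final walkthrough (must start by hour 35). The most restrictive is hour 26; with a 7-hour duration, sound setup must start by hour 19.
Lighting stringing feeds sound setup (must start by hour 19); catering load-in (must start by hour 26, minus 3-hour gap → hour 23). Taking the minimum, lighting stringing must finish by hour 19 and start by 19 − 8 = hour 11.
Venue unlock feeds lighting stringing (must start by hour 11, minus 2-hour gap → hour 9); sound setup (must start by hour 19, minus 1-hour gap → hour 18); the final walkthrough (must start by hour 35). Taking the minimum, venue unlock must finish by hour 9 and start by 9 − 2 = hour 7.

7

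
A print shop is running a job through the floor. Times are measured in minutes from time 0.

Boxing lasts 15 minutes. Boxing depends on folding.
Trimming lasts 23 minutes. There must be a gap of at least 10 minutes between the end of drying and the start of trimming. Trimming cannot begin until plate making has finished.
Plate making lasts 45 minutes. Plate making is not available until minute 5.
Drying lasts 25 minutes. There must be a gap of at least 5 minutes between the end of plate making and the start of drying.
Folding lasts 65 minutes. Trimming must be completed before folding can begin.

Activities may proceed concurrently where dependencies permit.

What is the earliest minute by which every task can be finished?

Plate making cannot begin until its own release at minute 5. It runs from minute 5 to 5 + 45 = minute 50.
After plate making (finishes minute 50, plus 5-minute gap → minute 55), drying can start at minute 55 and finishes at minute 80.
For trimming: drying (finishes minute 80, plus 10-minute gap → minute 90); plate making (finishes minute 50). Taking the maximum gives a start of minute 90, and it finishes at 90 + 23 = minute 113.
Folding cannot begin until trimming (finishes minute 113). It runs from minute 113 to 113 + 65 = minute 178.
Boxing waits on folding (finishes minute 178), so it starts at minute 178 and finishes at 178 + 15 = minute 193.
All tasks are finished once the last one completes. Finish times: Plate making at 50, Drying at 80, Trimming at 113, Folding at 178, Boxing at 193. The latest is minute 193.

193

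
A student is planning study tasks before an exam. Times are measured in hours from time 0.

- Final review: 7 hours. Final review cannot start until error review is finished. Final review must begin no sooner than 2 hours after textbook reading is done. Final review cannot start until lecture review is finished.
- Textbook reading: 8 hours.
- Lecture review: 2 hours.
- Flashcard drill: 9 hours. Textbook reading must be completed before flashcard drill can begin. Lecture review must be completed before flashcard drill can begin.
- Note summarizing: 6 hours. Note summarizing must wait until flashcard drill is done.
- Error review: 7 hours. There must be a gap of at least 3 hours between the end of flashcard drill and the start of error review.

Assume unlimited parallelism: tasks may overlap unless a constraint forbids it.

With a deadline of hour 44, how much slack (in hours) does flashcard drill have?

10

Lecture review can start immediately at hour 0; it finishes at hour 2.
Textbook reading can start immediately at hour 0; it finishes at hour 8.
Flashcard drill has to wait for textbook reading (finishes hour 8); lecture review (finishes hour 2). The latest of these is hour 8, so flashcard drill runs hour 8 to 8 + 9 = hour 17.

Working backward from the deadline:
Final review has no dependents, so it just needs to finish by hour 44. Starting by 44 − 7 = hour 37 achieves that.
Since final review (must start by hour 37) depends on it, error review must finish by hour 37. Backing off its 7-hour duration gives a latest start of hour 30.
Nothing follows note summarizing; the deadline of hour 44 is its only limit. It must start by 44 − 6 = hour 38.
Flashcard drill must finish in time for error review (must start by hour 30, minus 3-hour gap → hour 27); note summarizing (must start by hour 38). The tightest is hour 27, so flashcard drill must start by 27 − 9 = hour 18.
So flashcard drill can start as early as hour 8 and as late as hour 18, giving 18 − 8 = 10 hours of slack.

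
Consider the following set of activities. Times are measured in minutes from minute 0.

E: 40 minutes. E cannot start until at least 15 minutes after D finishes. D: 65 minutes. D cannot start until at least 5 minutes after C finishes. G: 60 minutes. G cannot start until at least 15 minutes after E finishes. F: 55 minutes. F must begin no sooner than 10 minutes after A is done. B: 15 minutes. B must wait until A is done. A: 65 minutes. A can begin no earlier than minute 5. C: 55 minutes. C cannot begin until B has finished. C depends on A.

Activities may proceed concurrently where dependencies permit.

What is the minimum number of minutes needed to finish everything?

After its own release at minute 5, A can start at minute 5 and finishes at minute 70.
F waits on A (finishes minute 70, plus 10-minute gap → minute 80), so it starts at minute 80 and finishes at 80 + 55 = minute 135.
After A (finishes minute 70), B can start at minute 70 and finishes at minute 85.
C needs all of B (finishes minute 85); A (finishes minute 70). That puts its earliest start at minute 85; it finishes at 85 + 55 = minute 140.
After C (finishes minute 140, plus 5-minute gap → minute 145), D can start at minute 145 and finishes at minute 210.
After D (finishes minute 210, plus 15-minute gap → minute 225), E can start at minute 225 and finishes at minute 265.
After E (finishes minute 265, plus 15-minute gap → minute 280), G can start at minute 280 and finishes at minute 340.
All tasks are finished once the last one completes. Finish times: A at 70, B at 85, C at 140, D at 210, E at 265, F at 135, G at 340. The latest is minute 340.

340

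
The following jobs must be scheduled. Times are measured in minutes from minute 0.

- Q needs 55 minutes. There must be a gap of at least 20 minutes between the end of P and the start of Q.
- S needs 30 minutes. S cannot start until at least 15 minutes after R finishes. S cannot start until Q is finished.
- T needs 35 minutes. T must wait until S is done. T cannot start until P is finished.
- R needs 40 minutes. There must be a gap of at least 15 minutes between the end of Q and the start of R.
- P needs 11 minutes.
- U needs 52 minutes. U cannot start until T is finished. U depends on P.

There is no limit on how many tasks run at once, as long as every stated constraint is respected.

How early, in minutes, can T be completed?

P can start immediately at minute 0; it finishes at minute 11.
Q cannot begin until P (finishes minute 11, plus 20-minute gap → minute 31). It runs from minute 31 to 31 + 55 = minute 86.
R cannot begin until Q (finishes minute 86, plus 15-minute gap → minute 101). It runs from minute 101 to 101 + 40 = minute 141.
For S: R (finishes minute 141, plus 15-minute gap → minute 156); Q (finishes minute 86). Taking the maximum gives a start of minute 156, and it finishes at 156 + 30 = minute 186.
T needs all of S (finishes minute 186); P (finishes minute 11). That puts its earliest start at minute 186; it finishes at 186 + 35 = minute 221.

221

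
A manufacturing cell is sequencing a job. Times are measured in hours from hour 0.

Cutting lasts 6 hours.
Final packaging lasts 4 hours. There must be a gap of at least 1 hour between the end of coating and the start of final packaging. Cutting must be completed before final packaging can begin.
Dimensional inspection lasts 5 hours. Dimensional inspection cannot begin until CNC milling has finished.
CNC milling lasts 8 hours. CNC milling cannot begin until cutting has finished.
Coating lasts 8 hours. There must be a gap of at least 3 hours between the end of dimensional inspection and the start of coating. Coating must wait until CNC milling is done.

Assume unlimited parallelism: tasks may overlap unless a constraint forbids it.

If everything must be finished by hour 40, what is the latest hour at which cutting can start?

5

To finish by hour 40, final packaging (duration 4) must start no later than hour 36.
Since final packaging (must start by hour 36, minus 1-hour gap → hour 35) depends on it, coating must finish by hour 35. Backing off its 8-hour duration gives a latest start of hour 27.
Dimensional inspection must finish before coating (must start by hour 27, minus 3-hour gap → hour 24). With a 5-hour duration, dimensional inspection must start by 24 − 5 = hour 19.
CNC milling feeds dimensional inspection (must start by hour 19); coating (must start by hour 27). Taking the minimum, CNC milling must finish by hour 19 and start by 19 − 8 = hour 11.
For cutting: CNC milling (must start by hour 11); final packaging (must start by hour 36). The most restrictive is hour 11; with a 6-hour duration, cutting must start by hour 5.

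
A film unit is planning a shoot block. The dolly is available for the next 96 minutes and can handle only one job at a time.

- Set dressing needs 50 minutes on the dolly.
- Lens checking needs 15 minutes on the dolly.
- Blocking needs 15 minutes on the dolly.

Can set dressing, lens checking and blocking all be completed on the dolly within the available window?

Running back to back, the jobs need 50 + 15 + 15 = 80 minutes on the dolly.
Since 80 ≤ 96, they fit within the window.

Yes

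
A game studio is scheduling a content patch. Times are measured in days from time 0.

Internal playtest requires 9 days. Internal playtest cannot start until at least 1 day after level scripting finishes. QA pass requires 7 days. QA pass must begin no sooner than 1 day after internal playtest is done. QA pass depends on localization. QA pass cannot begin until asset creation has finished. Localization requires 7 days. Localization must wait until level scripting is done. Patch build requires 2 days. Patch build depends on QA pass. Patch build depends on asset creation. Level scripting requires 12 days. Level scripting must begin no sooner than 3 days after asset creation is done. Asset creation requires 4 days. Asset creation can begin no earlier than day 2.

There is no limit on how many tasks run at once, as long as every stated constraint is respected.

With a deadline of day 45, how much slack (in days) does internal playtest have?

Asset creation cannot begin until its own release at day 2. It runs from day 2 to 2 + 4 = day 6.
After asset creation (finishes day 6, plus 3-day gap → day 9), level scripting can start at day 9 and finishes at day 21.
After level scripting (finishes day 21, plus 1-day gap → day 22), internal playtest can start at day 22 and finishes at day 31.

Working backward from the deadline:
Patch build must finish by day 45; it takes 2 days, so it must start by 45 − 2 = day 43.
QA pass feeds into patch build (must start by day 43); so QA pass must finish by day 43 and therefore start by day 36.
Since QA pass (must start by day 36, minus 1-day gap → day 35) depends on it, internal playtest must finish by day 35. Backing off its 9-day duration gives a latest start of day 26.
So internal playtest can start as early as day 22 and as late as day 26, giving 26 − 22 = 4 days of slack.

4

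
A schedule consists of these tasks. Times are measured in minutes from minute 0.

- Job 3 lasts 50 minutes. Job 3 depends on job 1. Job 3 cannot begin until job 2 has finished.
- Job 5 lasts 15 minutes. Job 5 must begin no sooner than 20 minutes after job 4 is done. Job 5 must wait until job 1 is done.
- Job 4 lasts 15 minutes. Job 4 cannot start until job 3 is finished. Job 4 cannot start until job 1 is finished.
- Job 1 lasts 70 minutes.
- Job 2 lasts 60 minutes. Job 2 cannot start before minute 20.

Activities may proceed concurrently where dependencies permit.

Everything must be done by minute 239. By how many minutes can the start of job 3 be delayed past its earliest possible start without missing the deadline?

59

Job 2 waits on its own release at minute 20, so it starts at minute 20 and finishes at 20 + 60 = minute 80.
Job 1 has no prerequisites, so it starts at minute 0 and finishes at minute 70.
Job 3 has to wait for job 1 (finishes minute 70); job 2 (finishes minute 80). The latest of these is minute 80, so job 3 runs minute 80 to 80 + 50 = minute 130.

Working backward from the deadline:
Job 5 has no dependents, so it just needs to finish by minute 239. Starting by 239 − 15 = minute 224 achieves that.
Job 4 must finish before job 5 (must start by minute 224, minus 20-minute gap → minute 204). With a 15-minute duration, job 4 must start by 204 − 15 = minute 189.
Since job 4 (must start by minute 189) depends on it, job 3 must finish by minute 189. Backing off its 50-minute duration gives a latest start of minute 139.
So job 3 can start as early as minute 80 and as late as minute 139, giving 139 − 80 = 59 minutes of slack.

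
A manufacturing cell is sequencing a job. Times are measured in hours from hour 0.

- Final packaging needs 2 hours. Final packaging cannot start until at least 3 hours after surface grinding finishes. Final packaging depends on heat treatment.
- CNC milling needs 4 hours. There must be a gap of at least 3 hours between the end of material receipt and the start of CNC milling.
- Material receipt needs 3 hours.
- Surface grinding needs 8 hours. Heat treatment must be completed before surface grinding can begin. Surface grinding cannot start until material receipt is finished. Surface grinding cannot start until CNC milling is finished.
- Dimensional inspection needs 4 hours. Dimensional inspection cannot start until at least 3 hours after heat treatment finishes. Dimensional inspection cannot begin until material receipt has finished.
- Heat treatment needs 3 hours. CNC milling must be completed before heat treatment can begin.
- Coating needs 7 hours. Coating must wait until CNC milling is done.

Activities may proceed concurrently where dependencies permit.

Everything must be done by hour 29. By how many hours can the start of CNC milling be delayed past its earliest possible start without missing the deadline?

3

Nothing blocks material receipt, so it runs from hour 0 to hour 3.
CNC milling cannot begin until material receipt (finishes hour 3, plus 3-hour gap → hour 6). It runs from hour 6 to 6 + 4 = hour 10.

Working backward from the deadline:
To finish by hour 29, final packaging (duration 2) must start no later than hour 27.
Surface grinding must finish before final packaging (must start by hour 27, minus 3-hour gap → hour 24). With an 8-hour duration, surface grinding must start by 24 − 8 = hour 16.
Dimensional inspection has no dependents, so it just needs to finish by hour 29. Starting by 29 − 4 = hour 25 achieves that.
Heat treatment has several dependents: surface grinding (must start by hour 16); dimensional inspection (must start by hour 25, minus 3-hour gap → hour 22); final packaging (must start by hour 27). The earliest of those limits is hour 16, so heat treatment must start by 16 − 3 = hour 13.
To finish by hour 29, coating (duration 7) must start no later than hour 22.
CNC milling has several dependents: heat treatment (must start by hour 13); surface grinding (must start by hour 16); coating (must start by hour 22). The earliest of those limits is hour 13, so CNC milling must start by 13 − 4 = hour 9.
So CNC milling can start as early as hour 6 and as late as hour 9, giving 9 − 6 = 3 hours of slack.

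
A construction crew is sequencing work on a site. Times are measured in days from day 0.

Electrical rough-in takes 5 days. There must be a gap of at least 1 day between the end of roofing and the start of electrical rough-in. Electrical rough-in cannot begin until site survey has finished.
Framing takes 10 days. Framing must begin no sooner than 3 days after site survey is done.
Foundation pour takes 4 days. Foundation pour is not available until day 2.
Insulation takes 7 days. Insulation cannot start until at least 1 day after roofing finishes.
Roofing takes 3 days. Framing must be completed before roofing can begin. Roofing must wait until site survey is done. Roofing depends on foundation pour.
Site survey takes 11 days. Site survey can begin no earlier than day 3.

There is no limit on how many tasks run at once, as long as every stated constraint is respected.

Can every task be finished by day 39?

Yes

Foundation pour waits on its own release at day 2, so it starts at day 2 and finishes at 2 + 4 = day 6.
After its own release at day 3, site survey can start at day 3 and finishes at day 14.
After site survey (finishes day 14, plus 3-day gap → day 17), framing can start at day 17 and finishes at day 27.
Roofing needs all of framing (finishes day 27); site survey (finishes day 14); foundation pour (finishes day 6). That puts its earliest start at day 27; it finishes at 27 + 3 = day 30.
Insulation waits on roofing (finishes day 30, plus 1-day gap → day 31), so it starts at day 31 and finishes at 31 + 7 = day 38.
Electrical rough-in needs all of roofing (finishes day 30, plus 1-day gap → day 31); site survey (finishes day 14). That puts its earliest start at day 31; it finishes at 31 + 5 = day 36.
Every task is finished by day 38, which is no later than the deadline of 39, so the schedule is feasible.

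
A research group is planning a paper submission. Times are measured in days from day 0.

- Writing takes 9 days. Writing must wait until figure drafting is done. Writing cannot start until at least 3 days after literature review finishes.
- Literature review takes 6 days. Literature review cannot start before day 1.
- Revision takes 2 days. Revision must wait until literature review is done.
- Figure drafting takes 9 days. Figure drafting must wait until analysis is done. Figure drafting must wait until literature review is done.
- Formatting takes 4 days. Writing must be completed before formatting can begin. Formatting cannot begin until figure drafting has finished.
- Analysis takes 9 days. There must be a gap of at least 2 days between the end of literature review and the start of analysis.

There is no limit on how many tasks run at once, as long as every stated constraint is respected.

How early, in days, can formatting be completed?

40

After its own release at day 1, literature review can start at day 1 and finishes at day 7.
After literature review (finishes day 7, plus 2-day gap → day 9), analysis can start at day 9 and finishes at day 18.
Figure drafting cannot start until analysis (finishes day 18); literature review (finishes day 7). The controlling bound is day 18, so figure drafting finishes at 18 + 9 = day 27.
Writing needs all of figure drafting (finishes day 27); literature review (finishes day 7, plus 3-day gap → day 10). That puts its earliest start at day 27; it finishes at 27 + 9 = day 36.
Formatting needs all of writing (finishes day 36); figure drafting (finishes day 27). That puts its earliest start at day 36; it finishes at 36 + 4 = day 40.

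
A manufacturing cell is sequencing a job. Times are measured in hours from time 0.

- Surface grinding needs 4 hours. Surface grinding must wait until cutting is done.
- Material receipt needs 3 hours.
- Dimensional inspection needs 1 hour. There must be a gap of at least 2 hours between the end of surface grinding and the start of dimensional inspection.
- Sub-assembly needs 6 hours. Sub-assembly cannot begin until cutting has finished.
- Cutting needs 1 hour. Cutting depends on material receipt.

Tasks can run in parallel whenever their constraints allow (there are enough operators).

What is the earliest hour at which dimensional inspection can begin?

Material receipt can start immediately at hour 0; it finishes at hour 3.
Cutting cannot begin until material receipt (finishes hour 3). It runs from hour 3 to 3 + 1 = hour 4.
After cutting (finishes hour 4), surface grinding can start at hour 4 and finishes at hour 8.
Dimensional inspection waits on surface grinding (finishes hour 8, plus 2-hour gap → hour 10), so the earliest it can start is hour 10.

10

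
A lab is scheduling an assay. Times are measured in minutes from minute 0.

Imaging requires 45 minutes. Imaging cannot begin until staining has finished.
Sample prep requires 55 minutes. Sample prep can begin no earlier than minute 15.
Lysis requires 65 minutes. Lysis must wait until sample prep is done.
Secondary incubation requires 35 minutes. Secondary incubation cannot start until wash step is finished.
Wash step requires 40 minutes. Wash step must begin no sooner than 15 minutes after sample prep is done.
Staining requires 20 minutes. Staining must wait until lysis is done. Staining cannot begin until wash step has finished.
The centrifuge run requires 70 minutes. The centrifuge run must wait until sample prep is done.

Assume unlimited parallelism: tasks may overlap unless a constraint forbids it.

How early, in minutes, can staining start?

After its own release at minute 15, sample prep can start at minute 15 and finishes at minute 70.
After sample prep (finishes minute 70, plus 15-minute gap → minute 85), wash step can start at minute 85 and finishes at minute 125.
Lysis waits on sample prep (finishes minute 70), so it starts at minute 70 and finishes at 70 + 65 = minute 135.
Staining waits on lysis (finishes minute 135); wash step (finishes minute 125). The latest of these is minute 135, which is the earliest staining can start.

135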